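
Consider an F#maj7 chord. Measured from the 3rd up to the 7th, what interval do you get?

perfect 5th

F#M7 is spelled F#-A#-C#-E#.
So we need the interval from A# up to E#.
Counting 5 letters and 7 half steps from A# gives a perfect fifth.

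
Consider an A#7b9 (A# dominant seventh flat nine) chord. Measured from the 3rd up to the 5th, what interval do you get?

A# dominant seventh flat nine is spelled A# C## E# G# B.
3rd = C##; 5th = E#.
From C## to E#: 3 semitones over a third = minor.

minor 3rd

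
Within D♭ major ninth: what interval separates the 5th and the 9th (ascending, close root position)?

The chord tones of D♭maj9 are D♭ F A♭ C E♭.
So we need the interval from A♭ up to E♭.
From A♭ to E♭ is 7 semitones, exactly the perfect fifth.

perfect fifth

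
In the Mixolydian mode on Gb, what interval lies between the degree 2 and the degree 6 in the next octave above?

perfect 12th

Spelling the Mixolydian mode on Gb: Gb Ab Bb Cb Db Eb Fb.
So we need the interval from Ab up to Eb.
From Ab to Eb is 19 semitones, exactly the perfect twelfth.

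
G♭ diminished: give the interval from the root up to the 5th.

diminished fifth

The chord tones of G♭ diminished are G♭–B𝄫–D𝄫.
The root is G♭ and the 5th is D𝄫.
From G♭ to D𝄫: 6 semitones over a fifth = diminished.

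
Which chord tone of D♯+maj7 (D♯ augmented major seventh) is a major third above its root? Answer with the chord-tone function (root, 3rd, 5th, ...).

3rd

D♯maj7#5 is spelled D♯ F𝄪 A𝄪 C𝄪.
The root is D♯. A major third above D♯ is F𝄪.
F𝄪 is the chord's 3rd.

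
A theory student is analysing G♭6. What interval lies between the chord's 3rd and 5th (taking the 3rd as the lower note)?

minor third

The chord tones of G♭ major sixth are G♭ B♭ D♭ E♭.
3rd = B♭; 5th = D♭.
3 letter names make it a third; at 3 semitones (a half step narrower than major) the quality is minor.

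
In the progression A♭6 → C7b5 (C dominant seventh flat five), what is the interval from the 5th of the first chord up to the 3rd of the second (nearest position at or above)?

augmented 1st

A♭6 has E♭ as its 5th, and C7b5 (C dominant seventh flat five) has E as its 3rd.
1 letter names make it a unison; at 1 semitone (a half step wider than perfect) the quality is augmented.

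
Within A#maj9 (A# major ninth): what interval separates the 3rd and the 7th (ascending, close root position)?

perfect 5th

Spelling the chord: A#-C##-E#-G##-B#.
The 3rd is C## and the 7th is G##.
Counting 5 letters and 7 half steps from C## gives a perfect fifth.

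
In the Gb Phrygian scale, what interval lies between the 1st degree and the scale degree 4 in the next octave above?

Spelling the Gb Phrygian scale: Gb Abb Bbb Cb Db Ebb Fb.
1st degree = Gb; 4th degree (up an octave) = Cb.
Gb up to Cb spans 11 letter names and 17 semitones — a perfect eleventh.

P11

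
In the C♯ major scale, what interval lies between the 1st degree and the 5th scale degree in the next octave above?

perfect twelfth

Spelling the C♯ major scale: C♯ D♯ E♯ F♯ G♯ A♯ B♯.
The 1st degree is C♯ and the 5th degree (up an octave) is G♯.
From C♯ to G♯ is 19 semitones, exactly the perfect twelfth.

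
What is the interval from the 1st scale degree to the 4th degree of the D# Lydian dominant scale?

D# lydian dominant: D# E# F## G## A# B# C#.
1st scale degree = D#; 4th scale degree = G##.
D# up to G## is 6 semitones, a half step wider than a perfect fourth, so the interval is augmented.

augmented fourth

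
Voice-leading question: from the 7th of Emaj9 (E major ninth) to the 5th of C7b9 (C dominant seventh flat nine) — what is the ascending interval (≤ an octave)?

diminished fourth

The 7th of Emaj9 (E major ninth) is D#; the 5th of C7b9 (C dominant seventh flat nine) is G.
D# up to G is 4 semitones, a half step narrower than a perfect fourth, so the interval is diminished.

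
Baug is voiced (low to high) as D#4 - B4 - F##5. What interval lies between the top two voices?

Those voices are B4 and F##5.
From B to F##: 8 semitones over a fifth = augmented.

augmented 5th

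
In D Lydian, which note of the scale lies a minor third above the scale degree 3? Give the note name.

A

The scale is D E F♯ G♯ A B C♯.
The scale degree 3 is F♯; a minor third above that is A — scale degree 5.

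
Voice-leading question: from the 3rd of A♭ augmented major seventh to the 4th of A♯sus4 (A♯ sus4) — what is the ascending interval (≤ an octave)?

A♭ augmented major seventh has C as its 3rd, and A♯sus4 (A♯ sus4) has D♯ as its 4th.
From C to D♯: 3 semitones over a second = augmented.

augmented 2nd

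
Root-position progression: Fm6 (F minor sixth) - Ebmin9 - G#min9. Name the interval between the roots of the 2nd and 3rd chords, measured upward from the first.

The roots are Eb and G#.
Eb up to G# is 5 semitones, a half step wider than a major third, so the interval is augmented.

augmented third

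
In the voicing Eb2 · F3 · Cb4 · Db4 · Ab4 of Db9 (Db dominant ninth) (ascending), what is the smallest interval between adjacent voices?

M2

Adjacent intervals: Eb2→F3 = major ninth; F3→Cb4 = diminished fifth; Cb4→Db4 = major second; Db4→Ab4 = perfect fifth.
The smallest is Cb4 to Db4, a major second (2 semitones).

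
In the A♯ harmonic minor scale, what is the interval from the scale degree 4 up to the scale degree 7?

augmented fourth

Spelling the A♯ harmonic minor scale: A♯ B♯ C♯ D♯ E♯ F♯ G𝄪.
That puts D♯ below G𝄪.
D♯ up to G𝄪 is 6 semitones, a half step wider than a perfect fourth, so the interval is augmented.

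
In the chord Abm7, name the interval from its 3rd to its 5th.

major 3rd

The chord tones of Abm7 are Ab, Cb, Eb, Gb.
The 3rd is Cb and the 5th is Eb.
Counting 3 letters and 4 half steps from Cb gives a major third.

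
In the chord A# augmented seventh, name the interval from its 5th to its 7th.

Spelling the chord: A#–C##–E##–G#.
5th = E##; 7th = G#.
3 letter names make it a third; at 2 semitones (a whole step narrower than major) the quality is diminished.

diminished third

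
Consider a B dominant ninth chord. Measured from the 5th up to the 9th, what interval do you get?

perfect 5th

B9: B D♯ F♯ A C♯.
So we need the interval from F♯ up to C♯.
F♯ up to C♯ spans 5 letter names and 7 semitones — a perfect fifth.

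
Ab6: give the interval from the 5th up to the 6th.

major 2nd

The chord tones of Ab6 are Ab, C, Eb, F.
That puts Eb below F.
Eb up to F spans 2 letter names and 2 semitones — a major second.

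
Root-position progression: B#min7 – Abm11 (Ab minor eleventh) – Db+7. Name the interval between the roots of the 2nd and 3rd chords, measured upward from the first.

P4

The roots are Ab and Db.
From Ab to Db is 5 semitones, exactly the perfect fourth.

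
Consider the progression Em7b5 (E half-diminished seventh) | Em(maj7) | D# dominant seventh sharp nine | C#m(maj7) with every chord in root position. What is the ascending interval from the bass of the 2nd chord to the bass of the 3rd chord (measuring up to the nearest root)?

major seventh

The roots are E and D#.
Counting 7 letters and 11 half steps from E gives a major seventh.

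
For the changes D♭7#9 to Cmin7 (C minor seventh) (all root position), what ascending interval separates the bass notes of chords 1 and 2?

The roots are D♭ and C.
From D♭ to C is 11 semitones, exactly the major seventh.

major 7th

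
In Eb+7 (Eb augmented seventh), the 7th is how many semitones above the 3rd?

Ebaug7: Eb G B Db.
G to Db is a diminished fifth: 6 semitones.

6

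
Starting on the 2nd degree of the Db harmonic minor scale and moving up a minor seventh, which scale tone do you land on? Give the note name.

The scale is Db Eb Fb Gb Ab Bbb C.
The 2nd degree is Eb; a minor seventh above that is Db — scale degree 1.

Db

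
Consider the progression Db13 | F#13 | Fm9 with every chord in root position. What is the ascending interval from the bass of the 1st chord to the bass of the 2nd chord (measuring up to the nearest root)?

augmented third

The roots are Db and F#.
From Db to F#: 5 semitones over a third = augmented.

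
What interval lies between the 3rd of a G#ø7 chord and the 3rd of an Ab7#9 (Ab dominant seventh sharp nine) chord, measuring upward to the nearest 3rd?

m2

G#ø7 has B as its 3rd, and Ab7#9 (Ab dominant seventh sharp nine) has C as its 3rd.
2 letter names make it a second; at 1 semitone (a half step narrower than major) the quality is minor.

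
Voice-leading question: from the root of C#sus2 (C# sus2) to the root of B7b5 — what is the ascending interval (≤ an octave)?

C#sus2 (C# sus2) has C# as its root, and B7b5 has B as its root.
C# up to B is 10 semitones, a half step narrower than a major seventh, so the interval is minor.

minor seventh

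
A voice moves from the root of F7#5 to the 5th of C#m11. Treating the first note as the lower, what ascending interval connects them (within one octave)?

The root of F7#5 is F; the 5th of C#m11 is G#.
2 letter names make it a second; at 3 semitones (a half step wider than major) the quality is augmented.

augmented second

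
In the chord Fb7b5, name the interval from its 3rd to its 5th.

Spelling the chord: Fb-Ab-Cbb-Ebb.
The 3rd is Ab and the 5th is Cbb.
Ab up to Cbb is 2 semitones, a whole step narrower than a major third, so the interval is diminished.

d3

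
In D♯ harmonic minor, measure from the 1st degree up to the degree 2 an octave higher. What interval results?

The scale runs D♯ E♯ F♯ G♯ A♯ B C𝄪.
That puts D♯ below E♯.
Counting 9 letters and 14 half steps from D♯ gives a major ninth.

major ninth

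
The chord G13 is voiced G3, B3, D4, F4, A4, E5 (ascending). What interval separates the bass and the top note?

The outer voices are G3 and E5.
From G to E is 21 semitones, exactly the major thirteenth.

major thirteenth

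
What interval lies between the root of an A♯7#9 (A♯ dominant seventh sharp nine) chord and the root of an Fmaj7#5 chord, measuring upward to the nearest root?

The root of A♯7#9 (A♯ dominant seventh sharp nine) is A♯; the root of Fmaj7#5 is F.
A♯ up to F is 7 semitones, a whole step narrower than a major sixth, so the interval is diminished.

d6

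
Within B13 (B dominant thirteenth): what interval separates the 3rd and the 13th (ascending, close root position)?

perfect eleventh

B13: B-D♯-F♯-A-C♯-G♯.
The 3rd is D♯ and the 13th is G♯.
Counting 11 letters and 17 half steps from D♯ gives a perfect eleventh.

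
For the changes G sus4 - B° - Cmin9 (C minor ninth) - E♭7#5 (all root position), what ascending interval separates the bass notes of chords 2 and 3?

minor second

The roots are B and C.
B up to C is 1 semitone, a half step narrower than a major second, so the interval is minor.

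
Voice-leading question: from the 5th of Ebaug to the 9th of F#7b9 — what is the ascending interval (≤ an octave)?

minor sixth

Ebaug has B as its 5th, and F#7b9 has G as its 9th.
B up to G is 8 semitones, a half step narrower than a major sixth, so the interval is minor.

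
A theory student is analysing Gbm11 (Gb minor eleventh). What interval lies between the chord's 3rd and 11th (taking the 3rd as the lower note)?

major 9th

The chord tones of Gbm11 are Gb Bbb Db Fb Ab Cb.
So we need the interval from Bbb up to Cb.
Counting 9 letters and 14 half steps from Bbb gives a major ninth.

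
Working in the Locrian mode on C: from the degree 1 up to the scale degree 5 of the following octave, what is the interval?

Spelling the Locrian mode on C: C Db Eb F Gb Ab Bb.
The degree 1 is C and the 5th degree (up an octave) is Gb.
From C to Gb: 18 semitones over a twelfth = diminished.

d12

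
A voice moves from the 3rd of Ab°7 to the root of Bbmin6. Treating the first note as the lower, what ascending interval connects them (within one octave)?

major seventh

Ab°7 has Cb as its 3rd, and Bbmin6 has Bb as its root.
Cb up to Bb spans 7 letter names and 11 semitones — a major seventh.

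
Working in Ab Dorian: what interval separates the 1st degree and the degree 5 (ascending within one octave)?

P5

The scale runs Ab Bb Cb Db Eb F Gb.
That puts Ab below Eb.
Ab up to Eb spans 5 letter names and 7 semitones — a perfect fifth.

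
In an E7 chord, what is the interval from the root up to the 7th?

E7 (E dominant seventh): E–G#–B–D.
Root = E; 7th = D.
E up to D is 10 semitones, a half step narrower than a major seventh, so the interval is minor.

minor seventh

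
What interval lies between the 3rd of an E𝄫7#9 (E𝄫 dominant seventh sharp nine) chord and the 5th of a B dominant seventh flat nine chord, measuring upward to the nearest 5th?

augmented seventh

E𝄫7#9 (E𝄫 dominant seventh sharp nine) has G♭ as its 3rd, and B dominant seventh flat nine has F♯ as its 5th.
G♭ up to F♯ is 12 semitones, a half step wider than a major seventh, so the interval is augmented.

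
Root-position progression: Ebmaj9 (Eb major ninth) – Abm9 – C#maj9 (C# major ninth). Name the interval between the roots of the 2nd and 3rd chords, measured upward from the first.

augmented third

The roots are Ab and C#.
3 letter names make it a third; at 5 semitones (a half step wider than major) the quality is augmented.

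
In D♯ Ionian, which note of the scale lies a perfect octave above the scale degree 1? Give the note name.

The scale is D♯ E♯ F𝄪 G♯ A♯ B♯ C𝄪.
The scale degree 1 is D♯; a perfect octave above that is D♯ — scale degree 1.

D#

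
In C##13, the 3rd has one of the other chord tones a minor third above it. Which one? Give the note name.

G##

C##13 (C## dominant thirteenth) is spelled C## E## G## B# D## A##.
The 3rd is E##. A minor third above E## is G##.
G## is the chord's 5th.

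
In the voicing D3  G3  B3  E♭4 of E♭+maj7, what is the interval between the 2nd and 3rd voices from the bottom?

major third

Those voices are G3 and B3.
From G to B is 4 semitones, exactly the major third.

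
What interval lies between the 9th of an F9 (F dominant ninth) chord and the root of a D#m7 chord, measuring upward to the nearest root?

The 9th of F9 (F dominant ninth) is G; the root of D#m7 is D#.
5 letter names make it a fifth; at 8 semitones (a half step wider than perfect) the quality is augmented.

augmented fifth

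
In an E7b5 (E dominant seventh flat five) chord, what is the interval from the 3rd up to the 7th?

diminished 5th

E7b5: E, G#, Bb, D.
That puts G# below D.
G# up to D is 6 semitones, a half step narrower than a perfect fifth, so the interval is diminished.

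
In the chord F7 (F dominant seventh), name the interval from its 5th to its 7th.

minor 3rd

Spelling the chord: F A C Eb.
The 5th is C and the 7th is Eb.
C up to Eb is 3 semitones, a half step narrower than a major third, so the interval is minor.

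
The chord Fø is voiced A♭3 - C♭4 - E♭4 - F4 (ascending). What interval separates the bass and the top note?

The outer voices are A♭3 and F4.
Counting 6 letters and 9 half steps from A♭ gives a major sixth.

major 6th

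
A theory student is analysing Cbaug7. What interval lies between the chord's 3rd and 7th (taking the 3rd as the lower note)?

diminished fifth

Spelling the chord: Cb Eb G Bbb.
3rd = Eb; 7th = Bbb.
From Eb to Bbb: 6 semitones over a fifth = diminished.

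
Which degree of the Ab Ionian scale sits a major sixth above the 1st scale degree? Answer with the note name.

F

The scale is Ab Bb C Db Eb F G.
The 1st scale degree is Ab; a major sixth above that is F — scale degree 6.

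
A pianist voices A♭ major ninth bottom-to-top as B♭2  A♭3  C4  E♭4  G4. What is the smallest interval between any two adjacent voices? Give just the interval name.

minor third

Adjacent intervals: B♭2→A♭3 = minor seventh; A♭3→C4 = major third; C4→E♭4 = minor third; E♭4→G4 = major third.
The smallest is C4 to E♭4, a minor third (3 semitones).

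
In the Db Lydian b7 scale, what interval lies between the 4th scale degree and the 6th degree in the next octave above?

minor tenth

Db lydian dominant: Db Eb F G Ab Bb Cb.
The 4th scale degree is G and the 6th degree (up an octave) is Bb.
10 letter names make it a tenth; at 15 semitones (a half step narrower than major) the quality is minor.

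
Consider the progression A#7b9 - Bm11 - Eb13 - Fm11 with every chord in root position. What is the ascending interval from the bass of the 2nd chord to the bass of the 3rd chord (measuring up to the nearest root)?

diminished fourth

The roots are B and Eb.
4 letter names make it a fourth; at 4 semitones (a half step narrower than perfect) the quality is diminished.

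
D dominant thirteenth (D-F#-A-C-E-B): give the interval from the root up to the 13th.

major 13th

Root = D; 13th = B.
Counting 13 letters and 21 half steps from D gives a major thirteenth.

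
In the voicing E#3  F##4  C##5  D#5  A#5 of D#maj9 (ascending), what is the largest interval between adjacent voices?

major 9th

Adjacent intervals: E#3→F##4 = major ninth; F##4→C##5 = perfect fifth; C##5→D#5 = minor second; D#5→A#5 = perfect fifth.
The largest is E#3 to F##4, a major ninth (14 semitones).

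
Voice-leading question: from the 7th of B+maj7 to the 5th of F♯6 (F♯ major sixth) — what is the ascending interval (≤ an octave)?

m3

B+maj7 has A♯ as its 7th, and F♯6 (F♯ major sixth) has C♯ as its 5th.
A♯ up to C♯ is 3 semitones, a half step narrower than a major third, so the interval is minor.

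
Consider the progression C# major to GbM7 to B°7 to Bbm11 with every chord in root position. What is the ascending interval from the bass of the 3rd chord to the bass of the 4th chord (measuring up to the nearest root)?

diminished octave

The roots are B and Bb.
B up to Bb is 11 semitones, a half step narrower than a perfect octave, so the interval is diminished.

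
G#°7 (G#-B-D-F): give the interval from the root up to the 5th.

diminished fifth

That puts G# below D.
From G# to D: 6 semitones over a fifth = diminished.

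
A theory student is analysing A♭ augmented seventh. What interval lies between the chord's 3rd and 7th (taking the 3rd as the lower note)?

A♭aug7 (A♭ augmented seventh) is spelled A♭, C, E, G♭.
3rd = C; 7th = G♭.
5 letter names make it a fifth; at 6 semitones (a half step narrower than perfect) the quality is diminished.

diminished fifth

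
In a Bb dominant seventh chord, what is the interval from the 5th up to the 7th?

minor third

Bb7 (Bb dominant seventh): Bb–D–F–Ab.
So we need the interval from F up to Ab.
3 letter names make it a third; at 3 semitones (a half step narrower than major) the quality is minor.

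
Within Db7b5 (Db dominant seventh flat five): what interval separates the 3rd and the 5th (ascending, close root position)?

d3

Db7b5: Db F Abb Cb.
The 3rd is F and the 5th is Abb.
3 letter names make it a third; at 2 semitones (a whole step narrower than major) the quality is diminished.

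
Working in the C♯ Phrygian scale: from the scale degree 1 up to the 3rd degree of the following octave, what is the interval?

Spelling the C♯ Phrygian scale: C♯ D E F♯ G♯ A B.
So we need the interval from C♯ up to E.
10 letter names make it a tenth; at 15 semitones (a half step narrower than major) the quality is minor.

minor tenth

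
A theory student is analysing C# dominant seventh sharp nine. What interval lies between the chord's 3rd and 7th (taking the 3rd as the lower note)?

diminished fifth

C#7#9 (C# dominant seventh sharp nine): C#-E#-G#-B-D##.
3rd = E#; 7th = B.
5 letter names make it a fifth; at 6 semitones (a half step narrower than perfect) the quality is diminished.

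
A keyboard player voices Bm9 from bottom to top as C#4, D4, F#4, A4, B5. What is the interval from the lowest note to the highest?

The outer voices are C#4 and B5.
14 letter names make it a fourteenth; at 22 semitones (a half step narrower than major) the quality is minor.

minor 14th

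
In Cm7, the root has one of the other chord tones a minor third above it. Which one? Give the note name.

Eb

The chord tones of Cm7 (C minor seventh) are C–E♭–G–B♭.
The root is C. A minor third above C is E♭.
E♭ is the chord's 3rd.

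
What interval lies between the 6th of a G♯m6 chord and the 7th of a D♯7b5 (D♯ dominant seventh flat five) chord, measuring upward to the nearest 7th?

G♯m6 has E♯ as its 6th, and D♯7b5 (D♯ dominant seventh flat five) has C♯ as its 7th.
6 letter names make it a sixth; at 8 semitones (a half step narrower than major) the quality is minor.

minor 6th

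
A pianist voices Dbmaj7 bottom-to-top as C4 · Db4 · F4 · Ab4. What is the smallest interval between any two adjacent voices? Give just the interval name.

Adjacent intervals: C4→Db4 = minor second; Db4→F4 = major third; F4→Ab4 = minor third.
The smallest is C4 to Db4, a minor second (1 semitone).

m2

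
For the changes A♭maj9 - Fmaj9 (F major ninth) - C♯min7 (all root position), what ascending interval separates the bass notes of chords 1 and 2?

The roots are A♭ and F.
A♭ up to F spans 6 letter names and 9 semitones — a major sixth.

major 6th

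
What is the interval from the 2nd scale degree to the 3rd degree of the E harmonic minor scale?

E harmonic minor: E F♯ G A B C D♯.
The 2nd scale degree is F♯ and the 3rd degree is G.
F♯ up to G is 1 semitone, a half step narrower than a major second, so the interval is minor.

minor second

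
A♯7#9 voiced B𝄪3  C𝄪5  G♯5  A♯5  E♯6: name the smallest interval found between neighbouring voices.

major second

Adjacent intervals: B𝄪3→C𝄪5 = minor ninth; C𝄪5→G♯5 = diminished fifth; G♯5→A♯5 = major second; A♯5→E♯6 = perfect fifth.
The smallest is G♯5 to A♯5, a major second (2 semitones).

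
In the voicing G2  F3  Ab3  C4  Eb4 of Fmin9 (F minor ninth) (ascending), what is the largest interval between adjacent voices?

m7

Adjacent intervals: G2→F3 = minor seventh; F3→Ab3 = minor third; Ab3→C4 = major third; C4→Eb4 = minor third.
The largest is G2 to F3, a minor seventh (10 semitones).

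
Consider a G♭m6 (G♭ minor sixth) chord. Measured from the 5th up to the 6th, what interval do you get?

major second

G♭m6 is spelled G♭–B𝄫–D♭–E♭.
So we need the interval from D♭ up to E♭.
D♭ up to E♭ spans 2 letter names and 2 semitones — a major second.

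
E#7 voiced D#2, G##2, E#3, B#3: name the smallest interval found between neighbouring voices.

augmented fourth

Adjacent intervals: D#2→G##2 = augmented fourth; G##2→E#3 = minor sixth; E#3→B#3 = perfect fifth.
The smallest is D#2 to G##2, an augmented fourth (6 semitones).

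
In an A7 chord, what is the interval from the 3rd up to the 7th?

diminished fifth

A7 (A dominant seventh): A–C#–E–G.
That puts C# below G.
C# up to G is 6 semitones, a half step narrower than a perfect fifth, so the interval is diminished.
This 3–7 tritone is the characteristic tension at the heart of the dominant sound.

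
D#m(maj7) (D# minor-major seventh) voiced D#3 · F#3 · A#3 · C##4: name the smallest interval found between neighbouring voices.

Adjacent intervals: D#3→F#3 = minor third; F#3→A#3 = major third; A#3→C##4 = major third.
The smallest is D#3 to F#3, a minor third (3 semitones).

minor third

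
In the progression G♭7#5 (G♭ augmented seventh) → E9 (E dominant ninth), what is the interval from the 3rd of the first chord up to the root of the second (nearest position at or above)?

augmented fourth

The 3rd of G♭7#5 (G♭ augmented seventh) is B♭; the root of E9 (E dominant ninth) is E.
4 letter names make it a fourth; at 6 semitones (a half step wider than perfect) the quality is augmented.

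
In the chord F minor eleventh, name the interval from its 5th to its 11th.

minor seventh

The chord tones of Fm11 (F minor eleventh) are F Ab C Eb G Bb.
That puts C below Bb.
C up to Bb is 10 semitones, a half step narrower than a major seventh, so the interval is minor.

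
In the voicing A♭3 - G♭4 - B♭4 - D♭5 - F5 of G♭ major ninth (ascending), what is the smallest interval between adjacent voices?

Adjacent intervals: A♭3→G♭4 = minor seventh; G♭4→B♭4 = major third; B♭4→D♭5 = minor third; D♭5→F5 = major third.
The smallest is B♭4 to D♭5, a minor third (3 semitones).

minor 3rd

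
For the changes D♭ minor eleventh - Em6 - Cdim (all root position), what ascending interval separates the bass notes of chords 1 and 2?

The roots are D♭ and E.
D♭ up to E is 3 semitones, a half step wider than a major second, so the interval is augmented.

augmented second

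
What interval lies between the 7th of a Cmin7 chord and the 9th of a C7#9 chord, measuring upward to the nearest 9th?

Cmin7 has Bb as its 7th, and C7#9 has D# as its 9th.
3 letter names make it a third; at 5 semitones (a half step wider than major) the quality is augmented.

A3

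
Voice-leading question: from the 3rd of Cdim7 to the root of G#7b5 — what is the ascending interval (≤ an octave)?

augmented 3rd

The 3rd of Cdim7 is Eb; the root of G#7b5 is G#.
3 letter names make it a third; at 5 semitones (a half step wider than major) the quality is augmented.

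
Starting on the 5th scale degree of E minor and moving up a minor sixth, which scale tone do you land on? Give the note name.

G

The scale is E F♯ G A B C D.
The 5th scale degree is B; a minor sixth above that is G — scale degree 3.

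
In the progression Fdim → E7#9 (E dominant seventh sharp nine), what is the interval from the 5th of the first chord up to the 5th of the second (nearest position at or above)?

augmented seventh

Fdim has Cb as its 5th, and E7#9 (E dominant seventh sharp nine) has B as its 5th.
Cb up to B is 12 semitones, a half step wider than a major seventh, so the interval is augmented.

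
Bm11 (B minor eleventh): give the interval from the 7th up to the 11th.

Bm11 (B minor eleventh) is spelled B, D, F♯, A, C♯, E.
The 7th is A and the 11th is E.
Counting 5 letters and 7 half steps from A gives a perfect fifth.

perfect fifth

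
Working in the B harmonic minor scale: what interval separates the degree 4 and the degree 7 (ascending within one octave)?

augmented fourth

Spelling the B harmonic minor scale: B C# D E F# G A#.
The degree 4 is E and the degree 7 is A#.
From E to A#: 6 semitones over a fourth = augmented.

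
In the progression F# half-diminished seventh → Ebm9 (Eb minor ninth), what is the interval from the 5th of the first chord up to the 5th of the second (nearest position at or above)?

minor seventh

F# half-diminished seventh has C as its 5th, and Ebm9 (Eb minor ninth) has Bb as its 5th.
C up to Bb is 10 semitones, a half step narrower than a major seventh, so the interval is minor.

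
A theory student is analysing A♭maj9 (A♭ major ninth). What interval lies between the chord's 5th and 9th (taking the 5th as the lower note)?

The chord tones of A♭maj9 are A♭, C, E♭, G, B♭.
So we need the interval from E♭ up to B♭.
E♭ up to B♭ spans 5 letter names and 7 semitones — a perfect fifth.

perfect fifth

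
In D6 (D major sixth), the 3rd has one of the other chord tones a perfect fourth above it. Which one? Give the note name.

B

D6: D-F♯-A-B.
The 3rd is F♯. A perfect fourth above F♯ is B.
B is the chord's 6th.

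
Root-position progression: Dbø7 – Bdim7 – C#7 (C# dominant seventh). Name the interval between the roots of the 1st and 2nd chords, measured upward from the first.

augmented sixth

The roots are Db and B.
Db up to B is 10 semitones, a half step wider than a major sixth, so the interval is augmented.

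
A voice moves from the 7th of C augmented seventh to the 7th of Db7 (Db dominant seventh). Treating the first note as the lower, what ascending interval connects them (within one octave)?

The 7th of C augmented seventh is Bb; the 7th of Db7 (Db dominant seventh) is Cb.
Bb up to Cb is 1 semitone, a half step narrower than a major second, so the interval is minor.

m2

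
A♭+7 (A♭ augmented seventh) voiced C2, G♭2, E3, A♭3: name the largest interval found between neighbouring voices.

Adjacent intervals: C2→G♭2 = diminished fifth; G♭2→E3 = augmented sixth; E3→A♭3 = diminished fourth.
The largest is G♭2 to E3, an augmented sixth (10 semitones).

augmented sixth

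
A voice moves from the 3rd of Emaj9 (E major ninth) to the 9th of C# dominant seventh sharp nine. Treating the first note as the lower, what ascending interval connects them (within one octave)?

The 3rd of Emaj9 (E major ninth) is G#; the 9th of C# dominant seventh sharp nine is D##.
G# up to D## is 8 semitones, a half step wider than a perfect fifth, so the interval is augmented.

augmented fifth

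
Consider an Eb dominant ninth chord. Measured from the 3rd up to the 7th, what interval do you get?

d5

Eb9 (Eb dominant ninth): Eb-G-Bb-Db-F.
So we need the interval from G up to Db.
From G to Db: 6 semitones over a fifth = diminished.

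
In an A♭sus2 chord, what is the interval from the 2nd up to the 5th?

perfect fourth

A♭sus2: A♭ B♭ E♭.
The 2nd is B♭ and the 5th is E♭.
B♭ up to E♭ spans 4 letter names and 5 semitones — a perfect fourth.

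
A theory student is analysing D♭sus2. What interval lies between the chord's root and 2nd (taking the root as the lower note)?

major second

The chord tones of D♭ sus2 are D♭–E♭–A♭.
So we need the interval from D♭ up to E♭.
Counting 2 letters and 2 half steps from D♭ gives a major second.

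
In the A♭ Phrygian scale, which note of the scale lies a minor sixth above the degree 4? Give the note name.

The scale is A♭ B𝄫 C♭ D♭ E♭ F♭ G♭.
The degree 4 is D♭; a minor sixth above that is B𝄫 — scale degree 2.

Bbb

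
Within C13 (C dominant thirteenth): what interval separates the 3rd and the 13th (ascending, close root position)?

The chord tones of C13 (C dominant thirteenth) are C E G B♭ D A.
That puts E below A.
E up to A spans 11 letter names and 17 semitones — a perfect eleventh.

P11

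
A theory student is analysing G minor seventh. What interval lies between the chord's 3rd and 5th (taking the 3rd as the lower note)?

G minor seventh is spelled G Bb D F.
That puts Bb below D.
Bb up to D spans 3 letter names and 4 semitones — a major third.

M3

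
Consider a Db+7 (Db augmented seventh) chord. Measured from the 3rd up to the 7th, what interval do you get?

diminished 5th

Db+7 (Db augmented seventh): Db, F, A, Cb.
The 3rd is F and the 7th is Cb.
From F to Cb: 6 semitones over a fifth = diminished.
This 3–7 tritone is the characteristic tension at the heart of the dominant sound.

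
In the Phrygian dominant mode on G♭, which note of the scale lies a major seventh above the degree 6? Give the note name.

Db

The scale is G♭ A𝄫 B♭ C♭ D♭ E𝄫 F♭.
The degree 6 is E𝄫; a major seventh above that is D♭ — scale degree 5.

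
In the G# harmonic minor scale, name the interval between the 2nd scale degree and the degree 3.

Spelling the G# harmonic minor scale: G# A# B C# D# E F##.
So we need the interval from A# up to B.
2 letter names make it a second; at 1 semitone (a half step narrower than major) the quality is minor.

m2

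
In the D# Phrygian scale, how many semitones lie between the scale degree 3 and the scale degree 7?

7

The scale is D# E F# G# A# B C#.
F# up to C# is a perfect fifth — 7 semitones.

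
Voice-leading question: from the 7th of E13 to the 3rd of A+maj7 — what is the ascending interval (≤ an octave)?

The 7th of E13 is D; the 3rd of A+maj7 is C#.
Counting 7 letters and 11 half steps from D gives a major seventh.

major 7th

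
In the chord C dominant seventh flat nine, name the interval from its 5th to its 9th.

C dominant seventh flat nine: C–E–G–B♭–D♭.
So we need the interval from G up to D♭.
From G to D♭: 6 semitones over a fifth = diminished.

diminished fifth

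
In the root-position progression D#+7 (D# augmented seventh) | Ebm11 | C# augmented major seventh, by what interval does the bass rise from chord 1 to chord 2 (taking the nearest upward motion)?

The roots are D# and Eb.
From D# to Eb: 0 semitones over a second = diminished.

d2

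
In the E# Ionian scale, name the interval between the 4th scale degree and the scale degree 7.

The scale runs E# F## G## A# B# C## D##.
That puts A# below D##.
4 letter names make it a fourth; at 6 semitones (a half step wider than perfect) the quality is augmented.

augmented fourth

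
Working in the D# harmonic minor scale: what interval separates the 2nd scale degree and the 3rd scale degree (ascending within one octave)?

m2

Spelling the D# harmonic minor scale: D# E# F# G# A# B C##.
2nd scale degree = E#; scale degree 3 = F#.
E# up to F# is 1 semitone, a half step narrower than a major second, so the interval is minor.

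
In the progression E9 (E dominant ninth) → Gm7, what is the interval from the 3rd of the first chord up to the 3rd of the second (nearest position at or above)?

E9 (E dominant ninth) has G♯ as its 3rd, and Gm7 has B♭ as its 3rd.
G♯ up to B♭ is 2 semitones, a whole step narrower than a major third, so the interval is diminished.

diminished third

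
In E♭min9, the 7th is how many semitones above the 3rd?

7

E♭m9 (E♭ minor ninth) is spelled E♭-G♭-B♭-D♭-F.
G♭ to D♭ is a perfect fifth: 7 semitones.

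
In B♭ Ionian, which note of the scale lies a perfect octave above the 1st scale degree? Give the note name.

Bb

The scale is B♭ C D E♭ F G A.
The 1st scale degree is B♭; a perfect octave above that is B♭ — scale degree 1.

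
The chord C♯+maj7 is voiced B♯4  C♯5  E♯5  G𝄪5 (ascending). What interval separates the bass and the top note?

major 6th

The outer voices are B♯4 and G𝄪5.
Counting 6 letters and 9 half steps from B♯ gives a major sixth.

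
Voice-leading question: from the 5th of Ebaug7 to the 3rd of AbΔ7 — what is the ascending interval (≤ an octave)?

The 5th of Ebaug7 is B; the 3rd of AbΔ7 is C.
B up to C is 1 semitone, a half step narrower than a major second, so the interval is minor.

minor 2nd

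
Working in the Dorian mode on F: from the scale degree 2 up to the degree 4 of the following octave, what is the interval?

minor tenth

The scale runs F G Ab Bb C D Eb.
So we need the interval from G up to Bb.
From G to Bb: 15 semitones over a tenth = minor.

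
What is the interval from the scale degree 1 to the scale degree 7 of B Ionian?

M7

The scale runs B C# D# E F# G# A#.
That puts B below A#.
From B to A# is 11 semitones, exactly the major seventh.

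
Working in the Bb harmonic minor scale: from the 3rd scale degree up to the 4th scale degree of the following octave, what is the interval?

Bb harmonic minor: Bb C Db Eb F Gb A.
The 3rd scale degree is Db and the 4th degree (up an octave) is Eb.
Counting 9 letters and 14 half steps from Db gives a major ninth.

major ninth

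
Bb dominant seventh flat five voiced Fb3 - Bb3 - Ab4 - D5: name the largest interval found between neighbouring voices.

minor seventh

Adjacent intervals: Fb3→Bb3 = augmented fourth; Bb3→Ab4 = minor seventh; Ab4→D5 = augmented fourth.
The largest is Bb3 to Ab4, a minor seventh (10 semitones).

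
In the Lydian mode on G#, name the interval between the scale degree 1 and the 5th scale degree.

P5

The scale runs G# A# B# C## D# E# F##.
That puts G# below D#.
Counting 5 letters and 7 half steps from G# gives a perfect fifth.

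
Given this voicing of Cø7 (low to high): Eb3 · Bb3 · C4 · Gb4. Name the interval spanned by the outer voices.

minor tenth

The outer voices are Eb3 and Gb4.
10 letter names make it a tenth; at 15 semitones (a half step narrower than major) the quality is minor.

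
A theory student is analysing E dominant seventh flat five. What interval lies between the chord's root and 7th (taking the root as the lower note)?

E7b5: E, G#, Bb, D.
That puts E below D.
E up to D is 10 semitones, a half step narrower than a major seventh, so the interval is minor.

minor seventh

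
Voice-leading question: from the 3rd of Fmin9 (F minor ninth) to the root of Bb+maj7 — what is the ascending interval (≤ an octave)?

The 3rd of Fmin9 (F minor ninth) is Ab; the root of Bb+maj7 is Bb.
Ab up to Bb spans 2 letter names and 2 semitones — a major second.

major 2nd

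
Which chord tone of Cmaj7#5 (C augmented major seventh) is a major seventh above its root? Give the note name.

B

Spelling the chord: C-E-G#-B.
The root is C. A major seventh above C is B.
B is the chord's 7th.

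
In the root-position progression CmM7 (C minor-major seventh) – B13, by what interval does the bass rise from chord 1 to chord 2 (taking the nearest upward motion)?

The roots are C and B.
Counting 7 letters and 11 half steps from C gives a major seventh.

major seventh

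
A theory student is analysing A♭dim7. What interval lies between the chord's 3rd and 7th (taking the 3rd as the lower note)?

diminished 5th

Spelling the chord: A♭-C♭-E𝄫-G𝄫.
The 3rd is C♭ and the 7th is G𝄫.
From C♭ to G𝄫: 6 semitones over a fifth = diminished.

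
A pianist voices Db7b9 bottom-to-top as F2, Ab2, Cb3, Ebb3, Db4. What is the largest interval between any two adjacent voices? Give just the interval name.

M7

Adjacent intervals: F2→Ab2 = minor third; Ab2→Cb3 = minor third; Cb3→Ebb3 = minor third; Ebb3→Db4 = major seventh.
The largest is Ebb3 to Db4, a major seventh (11 semitones).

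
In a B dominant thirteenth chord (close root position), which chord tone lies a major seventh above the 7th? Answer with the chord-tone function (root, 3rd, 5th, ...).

The chord tones of B13 are B, D#, F#, A, C#, G#.
The 7th is A. A major seventh above A is G#.
G# is the chord's 13th.

13th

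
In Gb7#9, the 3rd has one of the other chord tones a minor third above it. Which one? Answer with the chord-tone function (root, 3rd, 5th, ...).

5th

Gb7#9: Gb Bb Db Fb A.
The 3rd is Bb. A minor third above Bb is Db.
Db is the chord's 5th.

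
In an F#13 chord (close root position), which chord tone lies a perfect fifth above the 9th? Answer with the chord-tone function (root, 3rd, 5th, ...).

13th

F# dominant thirteenth: F# A# C# E G# D#.
The 9th is G#. A perfect fifth above G# is D#.
D# is the chord's 13th.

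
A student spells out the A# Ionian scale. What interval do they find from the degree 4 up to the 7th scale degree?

Spelling the A# Ionian scale: A# B# C## D# E# F## G##.
That puts D# below G##.
D# up to G## is 6 semitones, a half step wider than a perfect fourth, so the interval is augmented.

augmented 4th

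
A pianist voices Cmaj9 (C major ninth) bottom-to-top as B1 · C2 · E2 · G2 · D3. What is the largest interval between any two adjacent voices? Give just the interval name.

Adjacent intervals: B1→C2 = minor second; C2→E2 = major third; E2→G2 = minor third; G2→D3 = perfect fifth.
The largest is G2 to D3, a perfect fifth (7 semitones).

P5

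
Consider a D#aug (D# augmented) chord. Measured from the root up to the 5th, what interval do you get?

D#aug is spelled D#–F##–A##.
The root is D# and the 5th is A##.
From D# to A##: 8 semitones over a fifth = augmented.

A5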